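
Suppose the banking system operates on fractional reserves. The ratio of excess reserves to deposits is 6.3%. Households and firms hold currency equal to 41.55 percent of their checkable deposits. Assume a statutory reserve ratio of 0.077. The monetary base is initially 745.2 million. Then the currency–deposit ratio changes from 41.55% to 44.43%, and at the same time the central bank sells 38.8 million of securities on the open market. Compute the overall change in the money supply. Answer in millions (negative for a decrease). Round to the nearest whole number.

Before: m₁ = (1 + 0.4155) / (0.077 + 0.063 + 0.4155) ≈ 2.5482, MB₁ = 745.2, so M₁ = 2.5482 × 745.2 ≈ 1898.9186 million.
After: m₂ = (1 + 0.4443) / (0.077 + 0.063 + 0.4443) ≈ 2.4718, MB₂ = 745.2 − 38.8 = 706.4, so M₂ = 2.4718 × 706.4 ≈ 1746.0795 million.
ΔM = M₂ − M₁ = 1746.0795 − 1898.9186 = -152.8391 million.

-153 million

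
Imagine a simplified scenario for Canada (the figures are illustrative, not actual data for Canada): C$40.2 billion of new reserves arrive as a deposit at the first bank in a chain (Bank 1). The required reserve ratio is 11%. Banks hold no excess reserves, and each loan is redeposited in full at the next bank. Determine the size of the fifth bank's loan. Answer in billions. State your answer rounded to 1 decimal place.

C$22.4 billion

Each bank lends a fraction (1 − rr) = 0.8900 of the deposit it receives, so Bank 5 receives 40.2·0.8900^4 and lends 40.2·0.8900^5 ≈ 22.4479 billion.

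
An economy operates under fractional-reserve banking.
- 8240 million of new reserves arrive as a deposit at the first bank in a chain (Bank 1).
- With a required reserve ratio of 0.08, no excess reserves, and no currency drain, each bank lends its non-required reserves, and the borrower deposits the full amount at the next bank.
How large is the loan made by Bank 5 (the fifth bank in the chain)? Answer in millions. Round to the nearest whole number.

Each bank lends a fraction (1 − rr) = 0.9200 of the deposit it receives, so Bank 5 receives 8240·0.9200^4 and lends 8240·0.9200^5 ≈ 5430.8318 million.

5431 million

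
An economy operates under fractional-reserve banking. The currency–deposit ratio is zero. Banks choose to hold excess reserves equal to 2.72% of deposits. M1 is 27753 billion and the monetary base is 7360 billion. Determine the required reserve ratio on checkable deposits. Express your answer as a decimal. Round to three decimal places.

Using m = M/MB = 27753/7360 ≈ 3.770788. Since m = (1 + c)/(c + rr + e), the denominator satisfies c + rr + e = (1 + c)/m = (1 + 0) / 3.770788 ≈ 0.265197.
With c = 0 and e = 0.0272, the required reserve ratio on checkable deposits is 0.265197 − 0 − 0.0272 = 0.237997.

0.238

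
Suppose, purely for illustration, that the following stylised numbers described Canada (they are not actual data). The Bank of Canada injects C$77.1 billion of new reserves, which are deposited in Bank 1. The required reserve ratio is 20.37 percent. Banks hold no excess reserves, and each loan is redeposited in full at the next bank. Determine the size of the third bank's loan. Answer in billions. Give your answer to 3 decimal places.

Each bank lends a fraction (1 − rr) = 0.7963 of the deposit it receives, so Bank 3 receives 77.1·0.7963^2 and lends 77.1·0.7963^3 ≈ 38.9300 billion.

C$38.930 billion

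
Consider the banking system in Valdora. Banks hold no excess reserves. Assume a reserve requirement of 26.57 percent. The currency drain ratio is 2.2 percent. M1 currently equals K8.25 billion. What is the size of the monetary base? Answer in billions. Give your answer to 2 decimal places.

The money multiplier is m = (1 + c) / (rr + c) = (1 + 0.022) / (0.2657 + 0.022) ≈ 3.5523.
MB = M / m = 8.25 / 3.5523 ≈ 2.3224 billion.

K2.32 billion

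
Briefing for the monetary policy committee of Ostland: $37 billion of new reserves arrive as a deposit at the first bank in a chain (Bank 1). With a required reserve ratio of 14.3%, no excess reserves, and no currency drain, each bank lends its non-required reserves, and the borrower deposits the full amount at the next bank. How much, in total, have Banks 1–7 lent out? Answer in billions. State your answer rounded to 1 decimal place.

$146.5 billion

Bank i lends (1 − rr)^i of the original deposit: Bank 1 lends 37·0.8570 = 31.7090, Bank 2 lends 37·0.8570² ≈ 27.1746, and so on.
Summing a geometric series: total = 37·[0.8570·(1 − 0.8570^7) / (1 − 0.8570)] ≈ 146.4556 billion.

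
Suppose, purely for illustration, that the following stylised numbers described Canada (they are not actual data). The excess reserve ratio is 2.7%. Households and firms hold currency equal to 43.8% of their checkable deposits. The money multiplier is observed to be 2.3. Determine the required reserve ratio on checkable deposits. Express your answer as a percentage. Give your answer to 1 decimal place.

16.0%

Using m = 2.3. Since m = (1 + c)/(c + rr + e), the denominator satisfies c + rr + e = (1 + c)/m = (1 + 0.438) / 2.3 ≈ 0.625217.
With c = 0.438 and e = 0.027, the required reserve ratio on checkable deposits is 0.625217 − 0.438 − 0.027 = 0.160217.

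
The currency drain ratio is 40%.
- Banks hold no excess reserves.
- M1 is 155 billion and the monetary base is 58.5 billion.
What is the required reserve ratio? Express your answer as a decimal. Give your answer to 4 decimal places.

0.1284

Using m = M/MB = 155/58.5 ≈ 2.649573. Since m = (1 + c)/(c + rr + e), the denominator satisfies c + rr + e = (1 + c)/m = (1 + 0.4) / 2.649573 ≈ 0.528387.
With c = 0.4 and e = 0, the required reserve ratio is 0.528387 − 0.4 − 0 = 0.128387.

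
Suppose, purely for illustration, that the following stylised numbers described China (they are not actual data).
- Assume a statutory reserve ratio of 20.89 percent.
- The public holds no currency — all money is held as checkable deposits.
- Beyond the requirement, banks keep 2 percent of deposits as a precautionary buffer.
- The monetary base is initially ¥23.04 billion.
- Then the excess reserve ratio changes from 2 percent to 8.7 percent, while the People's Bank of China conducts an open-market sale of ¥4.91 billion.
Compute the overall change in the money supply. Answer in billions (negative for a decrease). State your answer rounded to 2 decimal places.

-39.38 billion

Before: m₁ = 1 / (0.2089 + 0.02) ≈ 4.36872, MB₁ = 23.04, so M₁ = 4.36872 × 23.04 ≈ 100.6553 billion.
After: m₂ = 1 / (0.2089 + 0.087) ≈ 3.37952, MB₂ = 23.04 − 4.91 = 18.13, so M₂ = 3.37952 × 18.13 ≈ 61.2707 billion.
ΔM = M₂ − M₁ = 61.2707 − 100.6553 = -39.3846 billion.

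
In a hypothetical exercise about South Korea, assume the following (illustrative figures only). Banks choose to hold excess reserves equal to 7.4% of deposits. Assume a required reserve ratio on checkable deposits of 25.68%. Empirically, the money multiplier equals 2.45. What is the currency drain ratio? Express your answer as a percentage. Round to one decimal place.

13.1%

Using m = 2.45. From m = (1 + c)/(c + rr + e), rearranging gives 1 + c = m·(c + rr + e), so c·(1 − m) = m·(rr + e) − 1.
Hence c = [m·(rr + e) − 1]/(1 − m) = [2.45 × (0.2568 + 0.074) − 1] / (1 − 2.45) ≈ 0.130717.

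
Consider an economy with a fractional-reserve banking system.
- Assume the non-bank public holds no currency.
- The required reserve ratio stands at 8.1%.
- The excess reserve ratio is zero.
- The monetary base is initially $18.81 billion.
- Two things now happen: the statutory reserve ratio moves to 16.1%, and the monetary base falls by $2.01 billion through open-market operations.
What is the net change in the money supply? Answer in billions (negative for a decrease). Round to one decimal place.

Before: m₁ = 1 / (0.081) ≈ 12.3457, MB₁ = 18.81, so M₁ = 12.3457 × 18.81 ≈ 232.2226 billion.
After: m₂ = 1 / (0.161) ≈ 6.2112, MB₂ = 18.81 − 2.01 = 16.8, so M₂ = 6.2112 × 16.8 ≈ 104.3482 billion.
ΔM = M₂ − M₁ = 104.3482 − 232.2226 = -127.8744 billion.

-127.9 billion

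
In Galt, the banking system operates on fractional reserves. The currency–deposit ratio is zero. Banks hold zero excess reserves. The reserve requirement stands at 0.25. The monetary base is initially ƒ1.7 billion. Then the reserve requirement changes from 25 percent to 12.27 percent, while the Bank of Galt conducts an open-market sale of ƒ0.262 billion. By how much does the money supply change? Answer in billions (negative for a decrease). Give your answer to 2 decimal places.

Before: m₁ = 1 / (0.25) = 4, MB₁ = 1.7, so M₁ = 4 × 1.7 = 6.8 billion.
After: m₂ = 1 / (0.1227) ≈ 8.15, MB₂ = 1.7 − 0.262 = 1.438, so M₂ = 8.15 × 1.438 = 11.7197 billion.
ΔM = M₂ − M₁ = 11.7197 − 6.8 = 4.9197 billion.

ƒ4.92 billion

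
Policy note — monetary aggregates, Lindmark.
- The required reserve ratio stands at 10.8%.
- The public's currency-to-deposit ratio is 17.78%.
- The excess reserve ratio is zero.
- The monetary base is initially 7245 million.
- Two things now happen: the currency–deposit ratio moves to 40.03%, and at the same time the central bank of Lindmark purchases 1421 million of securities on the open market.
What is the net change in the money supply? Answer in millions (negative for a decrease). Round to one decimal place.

-5983.4 million

Before: m₁ = (1 + 0.1778) / (0.108 + 0.1778) ≈ 4.121064, MB₁ = 7245, so M₁ = 4.121064 × 7245 ≈ 29857.1087 million.
After: m₂ = (1 + 0.4003) / (0.108 + 0.4003) ≈ 2.754869, MB₂ = 7245 + 1421 = 8666, so M₂ = 2.754869 × 8666 ≈ 23873.6948 million.
ΔM = M₂ − M₁ = 23873.6948 − 29857.1087 = -5983.4139 million.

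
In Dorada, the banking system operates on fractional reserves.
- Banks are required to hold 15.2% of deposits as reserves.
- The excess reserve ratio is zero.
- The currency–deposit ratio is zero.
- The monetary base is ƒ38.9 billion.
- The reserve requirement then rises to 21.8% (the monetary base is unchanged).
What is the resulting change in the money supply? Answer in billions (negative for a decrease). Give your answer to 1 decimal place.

Initially m₁ = 1 / (0.152) ≈ 6.5789, so M₁ = 6.5789 × 38.9 ≈ 255.9192 billion.
After the change m₂ = 1 / (0.218) ≈ 4.5872, so M₂ = 4.5872 × 38.9 ≈ 178.4421 billion.
ΔM = M₂ − M₁ = 178.4421 − 255.9192 = -77.4771 billion.

-77.5 billion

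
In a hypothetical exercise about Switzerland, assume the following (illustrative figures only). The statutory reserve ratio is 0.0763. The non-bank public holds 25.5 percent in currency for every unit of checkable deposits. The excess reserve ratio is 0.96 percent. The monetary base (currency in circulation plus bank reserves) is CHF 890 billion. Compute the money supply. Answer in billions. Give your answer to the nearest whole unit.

The money multiplier is m = (1 + c) / (rr + e + c) = (1 + 0.255) / (0.0763 + 0.0096 + 0.255) ≈ 3.6814.
So M = m × MB = 3.6814 × 890 = 3276.446 billion.

CHF 3276 billion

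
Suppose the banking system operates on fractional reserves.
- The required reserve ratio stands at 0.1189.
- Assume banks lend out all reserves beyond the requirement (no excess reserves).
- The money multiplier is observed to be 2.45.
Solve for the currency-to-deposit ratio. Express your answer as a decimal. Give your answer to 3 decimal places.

Using m = 2.45. From m = (1 + c)/(c + rr + e), rearranging gives 1 + c = m·(c + rr + e), so c·(1 − m) = m·(rr + e) − 1.
Hence c = [m·(rr + e) − 1]/(1 − m) = [2.45 × (0.1189 + 0) − 1] / (1 − 2.45) ≈ 0.488755.

0.489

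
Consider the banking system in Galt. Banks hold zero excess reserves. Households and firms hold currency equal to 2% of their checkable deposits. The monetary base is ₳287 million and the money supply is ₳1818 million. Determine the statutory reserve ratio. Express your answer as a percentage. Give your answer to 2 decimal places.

Using m = M/MB = 1818/287 ≈ 6.334495. Since m = (1 + c)/(c + rr + e), the denominator satisfies c + rr + e = (1 + c)/m = (1 + 0.02) / 6.334495 ≈ 0.161023.
With c = 0.02 and e = 0, the statutory reserve ratio is 0.161023 − 0.02 − 0 = 0.141023.

14.10%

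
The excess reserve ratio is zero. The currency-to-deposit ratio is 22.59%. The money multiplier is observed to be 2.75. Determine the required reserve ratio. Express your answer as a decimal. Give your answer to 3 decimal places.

0.220

Using m = 2.75. Since m = (1 + c)/(c + rr + e), the denominator satisfies c + rr + e = (1 + c)/m = (1 + 0.2259) / 2.75 ≈ 0.445782.
With c = 0.2259 and e = 0, the required reserve ratio is 0.445782 − 0.2259 − 0 = 0.219882.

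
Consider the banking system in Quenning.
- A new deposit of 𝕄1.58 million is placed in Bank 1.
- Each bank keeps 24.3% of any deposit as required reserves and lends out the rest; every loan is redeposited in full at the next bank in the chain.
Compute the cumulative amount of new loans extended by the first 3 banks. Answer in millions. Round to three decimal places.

𝕄2.787 million

Bank i lends (1 − rr)^i of the original deposit: Bank 1 lends 1.58·0.7570 ≈ 1.1961, Bank 2 lends 1.58·0.7570² ≈ 0.9054, and so on.
Summing a geometric series: total = 1.58·[0.7570·(1 − 0.7570^3) / (1 − 0.7570)] ≈ 2.7869 million.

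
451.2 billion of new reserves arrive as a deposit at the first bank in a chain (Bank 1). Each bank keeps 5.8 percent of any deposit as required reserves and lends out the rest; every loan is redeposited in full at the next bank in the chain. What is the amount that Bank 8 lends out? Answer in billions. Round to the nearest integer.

Each bank lends a fraction (1 − rr) = 0.9420 of the deposit it receives, so Bank 8 receives 451.2·0.9420^7 and lends 451.2·0.9420^8 ≈ 279.7540 billion.

280 billion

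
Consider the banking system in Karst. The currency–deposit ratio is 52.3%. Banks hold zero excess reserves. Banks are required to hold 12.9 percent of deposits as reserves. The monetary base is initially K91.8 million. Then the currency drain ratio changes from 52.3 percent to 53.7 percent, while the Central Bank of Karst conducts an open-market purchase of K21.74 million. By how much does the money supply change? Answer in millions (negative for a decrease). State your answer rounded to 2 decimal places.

Before: m₁ = (1 + 0.523) / (0.129 + 0.523) ≈ 2.335890, MB₁ = 91.8, so M₁ = 2.335890 × 91.8 ≈ 214.4347 million.
After: m₂ = (1 + 0.537) / (0.129 + 0.537) ≈ 2.307808, MB₂ = 91.8 + 21.74 = 113.54, so M₂ = 2.307808 × 113.54 ≈ 262.0285 million.
ΔM = M₂ − M₁ = 262.0285 − 214.4347 = 47.5938 million.

K47.59 million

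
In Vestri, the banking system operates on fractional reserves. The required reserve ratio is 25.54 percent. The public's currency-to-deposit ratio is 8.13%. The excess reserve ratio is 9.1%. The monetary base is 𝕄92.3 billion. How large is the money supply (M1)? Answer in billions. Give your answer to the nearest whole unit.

The money multiplier is m = (1 + c) / (rr + e + c) = (1 + 0.0813) / (0.2554 + 0.091 + 0.0813) ≈ 2.5282.
So M = m × MB = 2.5282 × 92.3 ≈ 233.3529 billion.

𝕄233 billion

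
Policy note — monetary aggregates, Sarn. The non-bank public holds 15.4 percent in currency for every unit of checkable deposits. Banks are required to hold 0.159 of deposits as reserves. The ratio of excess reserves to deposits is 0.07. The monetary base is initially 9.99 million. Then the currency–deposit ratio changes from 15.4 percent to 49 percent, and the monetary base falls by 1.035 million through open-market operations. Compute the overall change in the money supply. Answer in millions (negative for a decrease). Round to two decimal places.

-11.54 million

Before: m₁ = (1 + 0.154) / (0.159 + 0.07 + 0.154) ≈ 3.0131, MB₁ = 9.99, so M₁ = 3.0131 × 9.99 ≈ 30.1009 million.
After: m₂ = (1 + 0.49) / (0.159 + 0.07 + 0.49) ≈ 2.0723, MB₂ = 9.99 − 1.035 = 8.955, so M₂ = 2.0723 × 8.955 ≈ 18.5574 million.
ΔM = M₂ − M₁ = 18.5574 − 30.1009 = -11.5435 million.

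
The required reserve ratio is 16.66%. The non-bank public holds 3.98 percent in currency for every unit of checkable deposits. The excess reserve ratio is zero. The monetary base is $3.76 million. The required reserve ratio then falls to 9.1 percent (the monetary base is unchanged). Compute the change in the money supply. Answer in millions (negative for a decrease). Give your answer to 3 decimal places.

$10.948 million

Initially m₁ = (1 + 0.0398) / (0.1666 + 0.0398) ≈ 5.03779, so M₁ = 5.03779 × 3.76 ≈ 18.9421 million.
After the change m₂ = (1 + 0.0398) / (0.091 + 0.0398) ≈ 7.94954, so M₂ = 7.94954 × 3.76 ≈ 29.8903 million.
ΔM = M₂ − M₁ = 29.8903 − 18.9421 = 10.9482 million.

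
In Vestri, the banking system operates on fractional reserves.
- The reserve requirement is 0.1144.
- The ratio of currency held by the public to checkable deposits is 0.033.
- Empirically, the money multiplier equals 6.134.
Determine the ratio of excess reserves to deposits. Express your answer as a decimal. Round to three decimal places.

0.021

Using m = 6.134. Since m = (1 + c)/(c + rr + e), the denominator satisfies c + rr + e = (1 + c)/m = (1 + 0.033) / 6.134 ≈ 0.168406.
With c = 0.033 and rr = 0.1144, the ratio of excess reserves to deposits is 0.168406 − 0.033 − 0.1144 = 0.021006.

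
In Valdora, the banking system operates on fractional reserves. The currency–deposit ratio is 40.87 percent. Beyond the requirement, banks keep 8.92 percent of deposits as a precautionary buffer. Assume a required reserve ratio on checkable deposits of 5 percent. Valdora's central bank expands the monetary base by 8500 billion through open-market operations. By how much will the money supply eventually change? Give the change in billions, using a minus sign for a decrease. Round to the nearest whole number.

21854 billion

The money multiplier is m = (1 + c) / (rr + e + c) = (1 + 0.4087) / (0.05 + 0.0892 + 0.4087) ≈ 2.57109.
The purchase adds 8500 billion of base, so ΔM = m × ΔMB = 2.57109 × (+8500) = 21854.265 billion.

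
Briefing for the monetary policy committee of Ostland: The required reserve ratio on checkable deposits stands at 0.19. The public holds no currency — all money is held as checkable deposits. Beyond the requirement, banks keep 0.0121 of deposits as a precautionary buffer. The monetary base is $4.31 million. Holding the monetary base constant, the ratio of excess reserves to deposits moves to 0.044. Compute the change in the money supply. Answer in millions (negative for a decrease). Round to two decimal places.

-2.91 million

Initially m₁ = 1 / (0.19 + 0.0121) ≈ 4.9480, so M₁ = 4.9480 × 4.31 ≈ 21.3259 million.
After the change m₂ = 1 / (0.19 + 0.044) ≈ 4.2735, so M₂ = 4.2735 × 4.31 ≈ 18.4188 million.
ΔM = M₂ − M₁ = 18.4188 − 21.3259 = -2.9071 million.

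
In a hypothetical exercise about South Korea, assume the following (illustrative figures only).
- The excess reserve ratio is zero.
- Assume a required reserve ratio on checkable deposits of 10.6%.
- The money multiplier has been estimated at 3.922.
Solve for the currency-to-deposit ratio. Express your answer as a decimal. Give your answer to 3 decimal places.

Using m = 3.922. From m = (1 + c)/(c + rr + e), rearranging gives 1 + c = m·(c + rr + e), so c·(1 − m) = m·(rr + e) − 1.
Hence c = [m·(rr + e) − 1]/(1 − m) = [3.922 × (0.106 + 0) − 1] / (1 − 3.922) ≈ 0.199955.

0.200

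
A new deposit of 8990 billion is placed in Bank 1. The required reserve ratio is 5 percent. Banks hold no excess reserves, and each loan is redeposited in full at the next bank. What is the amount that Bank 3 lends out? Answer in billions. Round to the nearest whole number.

Each bank lends a fraction (1 − rr) = 0.9500 of the deposit it receives, so Bank 3 receives 8990·0.9500^2 and lends 8990·0.9500^3 ≈ 7707.8012 billion.

7708 billion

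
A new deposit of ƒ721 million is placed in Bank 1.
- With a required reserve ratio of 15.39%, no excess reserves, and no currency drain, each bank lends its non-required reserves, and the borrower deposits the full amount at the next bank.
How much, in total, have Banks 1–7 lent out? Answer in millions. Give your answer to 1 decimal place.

Bank i lends (1 − rr)^i of the original deposit: Bank 1 lends 721·0.8461 = 610.0381, Bank 2 lends 721·0.8461² ≈ 516.1532, and so on.
Summing a geometric series: total = 721·[0.8461·(1 − 0.8461^7) / (1 − 0.8461)] ≈ 2733.3926 million.

ƒ2733.4 million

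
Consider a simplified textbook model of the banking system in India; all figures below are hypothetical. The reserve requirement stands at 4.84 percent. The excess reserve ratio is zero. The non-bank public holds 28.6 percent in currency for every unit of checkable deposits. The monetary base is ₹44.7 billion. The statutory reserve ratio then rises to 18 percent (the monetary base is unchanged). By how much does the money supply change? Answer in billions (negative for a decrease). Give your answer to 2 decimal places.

-48.55 billion

Initially m₁ = (1 + 0.286) / (0.0484 + 0.286) ≈ 3.84569, so M₁ = 3.84569 × 44.7 ≈ 171.9023 billion.
After the change m₂ = (1 + 0.286) / (0.18 + 0.286) ≈ 2.75966, so M₂ = 2.75966 × 44.7 ≈ 123.3568 billion.
ΔM = M₂ − M₁ = 123.3568 − 171.9023 = -48.5455 billion.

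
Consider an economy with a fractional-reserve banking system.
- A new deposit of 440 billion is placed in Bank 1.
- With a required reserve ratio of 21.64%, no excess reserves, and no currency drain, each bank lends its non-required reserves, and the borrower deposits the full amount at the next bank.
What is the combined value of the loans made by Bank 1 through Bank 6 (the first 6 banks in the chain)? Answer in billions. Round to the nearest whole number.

1224 billion

Bank i lends (1 − rr)^i of the original deposit: Bank 1 lends 440·0.7836 = 344.7840, Bank 2 lends 440·0.7836² ≈ 270.1727, and so on.
Summing a geometric series: total = 440·[0.7836·(1 − 0.7836^6) / (1 − 0.7836)] ≈ 1224.4161 billion.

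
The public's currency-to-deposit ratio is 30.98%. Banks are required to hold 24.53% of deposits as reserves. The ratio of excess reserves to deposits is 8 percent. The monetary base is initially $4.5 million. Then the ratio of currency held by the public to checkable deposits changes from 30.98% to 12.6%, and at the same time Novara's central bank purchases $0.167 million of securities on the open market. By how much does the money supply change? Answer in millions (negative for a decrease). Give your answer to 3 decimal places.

$2.364 million

Before: m₁ = (1 + 0.3098) / (0.2453 + 0.08 + 0.3098) ≈ 2.06235, MB₁ = 4.5, so M₁ = 2.06235 × 4.5 ≈ 9.2806 million.
After: m₂ = (1 + 0.126) / (0.2453 + 0.08 + 0.126) ≈ 2.49501, MB₂ = 4.5 + 0.167 = 4.667, so M₂ = 2.49501 × 4.667 ≈ 11.6442 million.
ΔM = M₂ − M₁ = 11.6442 − 9.2806 = 2.3636 million.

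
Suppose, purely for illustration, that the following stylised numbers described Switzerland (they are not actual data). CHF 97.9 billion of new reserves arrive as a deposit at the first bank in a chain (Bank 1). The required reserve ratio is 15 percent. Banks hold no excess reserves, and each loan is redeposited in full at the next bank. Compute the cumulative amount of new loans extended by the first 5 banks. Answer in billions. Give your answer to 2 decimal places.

CHF 308.61 billion

Bank i lends (1 − rr)^i of the original deposit: Bank 1 lends 97.9·0.8500 = 83.2150, Bank 2 lends 97.9·0.8500² ≈ 70.7327, and so on.
Summing a geometric series: total = 97.9·[0.8500·(1 − 0.8500^5) / (1 − 0.8500)] ≈ 308.6137 billion.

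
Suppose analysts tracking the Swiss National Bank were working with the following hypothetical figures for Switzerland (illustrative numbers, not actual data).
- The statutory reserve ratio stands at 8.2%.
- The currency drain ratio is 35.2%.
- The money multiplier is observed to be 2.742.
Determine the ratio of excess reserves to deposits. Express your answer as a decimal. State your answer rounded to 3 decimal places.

Using m = 2.742. Since m = (1 + c)/(c + rr + e), the denominator satisfies c + rr + e = (1 + c)/m = (1 + 0.352) / 2.742 ≈ 0.493071.
With c = 0.352 and rr = 0.082, the ratio of excess reserves to deposits is 0.493071 − 0.352 − 0.082 = 0.059071.

0.059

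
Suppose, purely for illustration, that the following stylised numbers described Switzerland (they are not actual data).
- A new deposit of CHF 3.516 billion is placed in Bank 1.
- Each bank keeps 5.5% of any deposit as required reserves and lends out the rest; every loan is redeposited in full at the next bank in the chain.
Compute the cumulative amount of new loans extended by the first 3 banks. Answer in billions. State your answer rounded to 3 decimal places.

CHF 9.430 billion

Bank i lends (1 − rr)^i of the original deposit: Bank 1 lends 3.516·0.9450 ≈ 3.3226, Bank 2 lends 3.516·0.9450² ≈ 3.1399, and so on.
Summing a geometric series: total = 3.516·[0.9450·(1 − 0.9450^3) / (1 − 0.9450)] ≈ 9.4297 billion.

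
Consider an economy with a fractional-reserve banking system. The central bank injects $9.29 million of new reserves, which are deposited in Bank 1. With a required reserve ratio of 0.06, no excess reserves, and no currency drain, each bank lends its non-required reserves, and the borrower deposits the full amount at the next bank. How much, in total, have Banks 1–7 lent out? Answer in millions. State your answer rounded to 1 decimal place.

$51.2 million

Bank i lends (1 − rr)^i of the original deposit: Bank 1 lends 9.29·0.9400 = 8.7326, Bank 2 lends 9.29·0.9400² ≈ 8.2086, and so on.
Summing a geometric series: total = 9.29·[0.9400·(1 − 0.9400^7) / (1 − 0.9400)] ≈ 51.1617 million.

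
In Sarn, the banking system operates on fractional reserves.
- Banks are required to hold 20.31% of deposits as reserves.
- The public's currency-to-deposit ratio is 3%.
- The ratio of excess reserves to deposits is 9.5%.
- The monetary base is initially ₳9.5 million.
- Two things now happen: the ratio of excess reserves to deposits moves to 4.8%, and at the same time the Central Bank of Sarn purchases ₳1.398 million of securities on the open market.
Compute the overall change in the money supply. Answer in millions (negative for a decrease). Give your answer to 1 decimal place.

₳10.1 million

Before: m₁ = (1 + 0.03) / (0.2031 + 0.095 + 0.03) ≈ 3.1393, MB₁ = 9.5, so M₁ = 3.1393 × 9.5 ≈ 29.8234 million.
After: m₂ = (1 + 0.03) / (0.2031 + 0.048 + 0.03) ≈ 3.6642, MB₂ = 9.5 + 1.398 = 10.898, so M₂ = 3.6642 × 10.898 ≈ 39.9325 million.
ΔM = M₂ − M₁ = 39.9325 − 29.8234 = 10.1091 million.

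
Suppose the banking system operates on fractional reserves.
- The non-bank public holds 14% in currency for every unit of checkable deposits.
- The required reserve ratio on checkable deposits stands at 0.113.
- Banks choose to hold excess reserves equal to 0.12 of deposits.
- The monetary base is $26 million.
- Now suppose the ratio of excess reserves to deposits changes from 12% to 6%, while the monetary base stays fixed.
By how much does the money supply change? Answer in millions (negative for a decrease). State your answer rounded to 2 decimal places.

Initially m₁ = (1 + 0.14) / (0.113 + 0.12 + 0.14) ≈ 3.05630, so M₁ = 3.05630 × 26 = 79.4638 million.
After the change m₂ = (1 + 0.14) / (0.113 + 0.06 + 0.14) ≈ 3.64217, so M₂ = 3.64217 × 26 ≈ 94.6964 million.
ΔM = M₂ − M₁ = 94.6964 − 79.4638 = 15.2326 million.

$15.23 million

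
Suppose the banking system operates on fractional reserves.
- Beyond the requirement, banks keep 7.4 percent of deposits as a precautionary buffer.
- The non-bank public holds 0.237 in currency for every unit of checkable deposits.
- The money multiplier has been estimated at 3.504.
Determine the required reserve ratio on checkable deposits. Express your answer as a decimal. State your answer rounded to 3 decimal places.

0.042

Using m = 3.504. Since m = (1 + c)/(c + rr + e), the denominator satisfies c + rr + e = (1 + c)/m = (1 + 0.237) / 3.504 ≈ 0.353025.
With c = 0.237 and e = 0.074, the required reserve ratio on checkable deposits is 0.353025 − 0.237 − 0.074 = 0.042025.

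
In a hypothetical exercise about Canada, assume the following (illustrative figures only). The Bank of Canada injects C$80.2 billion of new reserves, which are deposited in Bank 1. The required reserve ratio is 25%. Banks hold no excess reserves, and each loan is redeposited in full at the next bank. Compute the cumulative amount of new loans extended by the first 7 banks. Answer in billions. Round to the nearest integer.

Bank i lends (1 − rr)^i of the original deposit: Bank 1 lends 80.2·0.7500 = 60.1500, Bank 2 lends 80.2·0.7500² = 45.1125, and so on.
Summing a geometric series: total = 80.2·[0.7500·(1 − 0.7500^7) / (1 − 0.7500)] ≈ 208.4838 billion.

C$208 billion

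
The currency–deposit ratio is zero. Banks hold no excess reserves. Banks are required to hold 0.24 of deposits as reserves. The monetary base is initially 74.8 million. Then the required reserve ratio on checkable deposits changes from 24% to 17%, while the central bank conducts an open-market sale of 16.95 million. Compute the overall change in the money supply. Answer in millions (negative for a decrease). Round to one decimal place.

Before: m₁ = 1 / (0.24) ≈ 4.1667, MB₁ = 74.8, so M₁ = 4.1667 × 74.8 ≈ 311.6692 million.
After: m₂ = 1 / (0.17) ≈ 5.8824, MB₂ = 74.8 − 16.95 = 57.85, so M₂ = 5.8824 × 57.85 ≈ 340.2968 million.
ΔM = M₂ − M₁ = 340.2968 − 311.6692 = 28.6276 million.

28.6 million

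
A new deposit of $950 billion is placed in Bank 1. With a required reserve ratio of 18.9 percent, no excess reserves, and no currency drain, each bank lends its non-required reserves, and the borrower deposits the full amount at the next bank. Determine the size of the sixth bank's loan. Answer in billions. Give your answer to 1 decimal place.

Each bank lends a fraction (1 − rr) = 0.8110 of the deposit it receives, so Bank 6 receives 950·0.8110^5 and lends 950·0.8110^6 ≈ 270.3017 billion.

$270.3 billion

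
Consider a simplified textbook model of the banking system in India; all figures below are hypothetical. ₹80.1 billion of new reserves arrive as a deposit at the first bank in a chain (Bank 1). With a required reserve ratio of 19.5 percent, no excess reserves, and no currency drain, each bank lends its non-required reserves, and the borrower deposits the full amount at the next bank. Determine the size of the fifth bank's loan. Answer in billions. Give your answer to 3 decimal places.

₹27.078 billion

Each bank lends a fraction (1 − rr) = 0.8050 of the deposit it receives, so Bank 5 receives 80.1·0.8050^4 and lends 80.1·0.8050^5 ≈ 27.0777 billion.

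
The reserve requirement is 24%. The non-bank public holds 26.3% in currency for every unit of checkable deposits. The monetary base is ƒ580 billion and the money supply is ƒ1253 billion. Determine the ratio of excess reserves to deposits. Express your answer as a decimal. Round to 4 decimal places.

0.0816

Using m = M/MB = 1253/580 ≈ 2.160345. Since m = (1 + c)/(c + rr + e), the denominator satisfies c + rr + e = (1 + c)/m = (1 + 0.263) / 2.160345 ≈ 0.584629.
With c = 0.263 and rr = 0.24, the ratio of excess reserves to deposits is 0.584629 − 0.263 − 0.24 = 0.081629.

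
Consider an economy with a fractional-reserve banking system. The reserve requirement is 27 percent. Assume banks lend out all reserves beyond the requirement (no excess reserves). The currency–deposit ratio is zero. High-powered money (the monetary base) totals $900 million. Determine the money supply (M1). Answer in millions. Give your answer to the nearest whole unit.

With no currency drain or excess reserves, the money multiplier is m = 1/rr = 1/0.27 ≈ 3.7037.
Money supply M = m × MB = 3.7037 × 900 = 3333.33 million.

$3333 million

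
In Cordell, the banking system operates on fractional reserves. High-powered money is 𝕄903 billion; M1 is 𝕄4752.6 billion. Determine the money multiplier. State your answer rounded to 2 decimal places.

5.26

The money multiplier is m = M / MB = 4752.6 / 903 ≈ 5.26312.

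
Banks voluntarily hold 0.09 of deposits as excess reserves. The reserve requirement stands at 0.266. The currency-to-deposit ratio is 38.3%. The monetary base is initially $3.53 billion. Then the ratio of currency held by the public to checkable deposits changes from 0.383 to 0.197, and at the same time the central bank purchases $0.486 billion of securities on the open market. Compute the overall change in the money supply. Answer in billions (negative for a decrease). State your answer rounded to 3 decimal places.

Before: m₁ = (1 + 0.383) / (0.266 + 0.09 + 0.383) ≈ 1.87145, MB₁ = 3.53, so M₁ = 1.87145 × 3.53 ≈ 6.6062 billion.
After: m₂ = (1 + 0.197) / (0.266 + 0.09 + 0.197) ≈ 2.16456, MB₂ = 3.53 + 0.486 = 4.016, so M₂ = 2.16456 × 4.016 ≈ 8.6929 billion.
ΔM = M₂ − M₁ = 8.6929 − 6.6062 = 2.0867 billion.

$2.087 billion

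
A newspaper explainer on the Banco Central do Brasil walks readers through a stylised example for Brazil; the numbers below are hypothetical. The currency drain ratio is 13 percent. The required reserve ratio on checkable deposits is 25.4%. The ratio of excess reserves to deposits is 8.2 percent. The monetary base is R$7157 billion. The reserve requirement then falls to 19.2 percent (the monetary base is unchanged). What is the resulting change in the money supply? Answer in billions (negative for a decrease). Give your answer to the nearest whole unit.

R$2663 billion

Initially m₁ = (1 + 0.13) / (0.254 + 0.082 + 0.13) ≈ 2.42489, so M₁ = 2.42489 × 7157 ≈ 17354.9377 billion.
After the change m₂ = (1 + 0.13) / (0.192 + 0.082 + 0.13) ≈ 2.79703, so M₂ = 2.79703 × 7157 ≈ 20018.3437 billion.
ΔM = M₂ − M₁ = 20018.3437 − 17354.9377 = 2663.406 billion.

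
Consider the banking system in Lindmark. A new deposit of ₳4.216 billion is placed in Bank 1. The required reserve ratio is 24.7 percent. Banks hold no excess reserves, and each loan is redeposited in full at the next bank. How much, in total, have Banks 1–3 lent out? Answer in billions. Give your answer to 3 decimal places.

₳7.365 billion

Bank i lends (1 − rr)^i of the original deposit: Bank 1 lends 4.216·0.7530 ≈ 3.1746, Bank 2 lends 4.216·0.7530² ≈ 2.3905, and so on.
Summing a geometric series: total = 4.216·[0.7530·(1 − 0.7530^3) / (1 − 0.7530)] ≈ 7.3652 billion.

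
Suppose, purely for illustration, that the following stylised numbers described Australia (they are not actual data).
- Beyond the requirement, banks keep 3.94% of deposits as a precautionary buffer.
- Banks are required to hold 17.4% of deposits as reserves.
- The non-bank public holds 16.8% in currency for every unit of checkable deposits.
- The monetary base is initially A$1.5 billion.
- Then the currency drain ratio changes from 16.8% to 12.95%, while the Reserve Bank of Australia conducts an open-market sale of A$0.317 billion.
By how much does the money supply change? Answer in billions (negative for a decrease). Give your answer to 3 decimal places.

-0.697 billion

Before: m₁ = (1 + 0.168) / (0.174 + 0.0394 + 0.168) ≈ 3.06240, MB₁ = 1.5, so M₁ = 3.06240 × 1.5 = 4.5936 billion.
After: m₂ = (1 + 0.1295) / (0.174 + 0.0394 + 0.1295) ≈ 3.29396, MB₂ = 1.5 − 0.317 = 1.183, so M₂ = 3.29396 × 1.183 ≈ 3.8968 billion.
ΔM = M₂ − M₁ = 3.8968 − 4.5936 = -0.6968 billion.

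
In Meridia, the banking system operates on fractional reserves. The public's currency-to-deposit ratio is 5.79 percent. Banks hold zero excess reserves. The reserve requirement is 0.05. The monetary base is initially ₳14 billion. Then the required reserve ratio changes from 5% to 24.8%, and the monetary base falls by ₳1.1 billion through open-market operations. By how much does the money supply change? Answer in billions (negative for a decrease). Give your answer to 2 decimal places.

Before: m₁ = (1 + 0.0579) / (0.05 + 0.0579) ≈ 9.80445, MB₁ = 14, so M₁ = 9.80445 × 14 = 137.2623 billion.
After: m₂ = (1 + 0.0579) / (0.248 + 0.0579) ≈ 3.45832, MB₂ = 14 − 1.1 = 12.9, so M₂ = 3.45832 × 12.9 ≈ 44.6123 billion.
ΔM = M₂ − M₁ = 44.6123 − 137.2623 = -92.65 billion.

-92.65 billion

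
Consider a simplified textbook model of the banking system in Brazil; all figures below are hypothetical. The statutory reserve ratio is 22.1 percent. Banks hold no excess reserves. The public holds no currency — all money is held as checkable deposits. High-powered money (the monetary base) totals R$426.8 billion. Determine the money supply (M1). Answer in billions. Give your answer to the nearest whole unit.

With no currency drain or excess reserves, the money multiplier is m = 1/rr = 1/0.221 ≈ 4.5249.
Money supply M = m × MB = 4.5249 × 426.8 ≈ 1931.2273 billion.

R$1931 billion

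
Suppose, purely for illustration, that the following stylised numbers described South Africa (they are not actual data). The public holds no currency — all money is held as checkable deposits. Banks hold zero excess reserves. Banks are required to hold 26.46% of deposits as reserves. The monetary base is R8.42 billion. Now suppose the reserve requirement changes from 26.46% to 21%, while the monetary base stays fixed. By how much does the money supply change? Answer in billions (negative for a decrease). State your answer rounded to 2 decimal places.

Initially m₁ = 1 / (0.2646) ≈ 3.7793, so M₁ = 3.7793 × 8.42 ≈ 31.8217 billion.
After the change m₂ = 1 / (0.21) ≈ 4.7619, so M₂ = 4.7619 × 8.42 ≈ 40.0952 billion.
ΔM = M₂ − M₁ = 40.0952 − 31.8217 = 8.2735 billion.

R8.27 billion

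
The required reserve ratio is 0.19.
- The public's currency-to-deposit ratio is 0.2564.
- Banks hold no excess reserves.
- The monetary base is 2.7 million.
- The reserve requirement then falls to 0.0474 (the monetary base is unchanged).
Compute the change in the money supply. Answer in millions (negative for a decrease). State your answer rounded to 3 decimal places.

3.567 million

Initially m₁ = (1 + 0.2564) / (0.19 + 0.2564) ≈ 2.81452, so M₁ = 2.81452 × 2.7 ≈ 7.5992 million.
After the change m₂ = (1 + 0.2564) / (0.0474 + 0.2564) ≈ 4.13562, so M₂ = 4.13562 × 2.7 ≈ 11.1662 million.
ΔM = M₂ − M₁ = 11.1662 − 7.5992 = 3.567 million.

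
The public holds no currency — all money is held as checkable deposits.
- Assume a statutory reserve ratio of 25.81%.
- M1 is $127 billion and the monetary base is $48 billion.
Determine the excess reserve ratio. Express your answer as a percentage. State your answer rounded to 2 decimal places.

Using m = M/MB = 127/48 ≈ 2.645833. Since m = (1 + c)/(c + rr + e), the denominator satisfies c + rr + e = (1 + c)/m = (1 + 0) / 2.645833 ≈ 0.377953.
With c = 0 and rr = 0.2581, the excess reserve ratio is 0.377953 − 0 − 0.2581 = 0.119853.

11.99%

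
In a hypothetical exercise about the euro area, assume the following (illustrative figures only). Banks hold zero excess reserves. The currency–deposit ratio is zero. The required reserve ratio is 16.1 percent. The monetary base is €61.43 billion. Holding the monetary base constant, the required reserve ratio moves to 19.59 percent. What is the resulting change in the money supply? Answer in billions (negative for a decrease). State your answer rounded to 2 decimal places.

Initially m₁ = 1 / (0.161) ≈ 6.21118, so M₁ = 6.21118 × 61.43 ≈ 381.5528 billion.
After the change m₂ = 1 / (0.1959) ≈ 5.10465, so M₂ = 5.10465 × 61.43 ≈ 313.5786 billion.
ΔM = M₂ − M₁ = 313.5786 − 381.5528 = -67.9742 billion.

-67.97 billion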